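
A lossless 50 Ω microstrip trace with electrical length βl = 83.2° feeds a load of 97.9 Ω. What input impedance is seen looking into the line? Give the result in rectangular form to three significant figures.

Z_in ≈ 25.8 − j4.39 Ω

tan(βl) = tan(83.2°) = 8.39
Z_in = Z_0·(Z_L + jZ_0·tanβl)/(Z_0 + jZ_L·tanβl)
     = 50·(97.9 + j419)/(50 + j821)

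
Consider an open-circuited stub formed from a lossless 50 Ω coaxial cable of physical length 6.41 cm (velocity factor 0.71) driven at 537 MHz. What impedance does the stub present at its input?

Z_in ≈ −j31 Ω

λ = v/f = 0.71·c / 537 MHz = 0.397 m
βl = 2π·l/λ = 2π × 0.162 = 58.2°
tan(βl) = 1.61
For an open-circuited stub, Z_in = −jZ_0·cot(βl) = −jZ_0/tan(βl)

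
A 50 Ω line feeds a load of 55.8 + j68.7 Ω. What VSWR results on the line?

Γ = (Z_L − Z_0)/(Z_L + Z_0) = (5.8 + j68.7)/(105.8 + j68.7)
|Γ| = 68.9/126 = 0.547
VSWR = (1 + |Γ|)/(1 − |Γ|) = 1.55/0.453

VSWR ≈ 3.41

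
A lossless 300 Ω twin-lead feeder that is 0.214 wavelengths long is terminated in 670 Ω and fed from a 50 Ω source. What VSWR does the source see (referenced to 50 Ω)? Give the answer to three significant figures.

βl = 2π × 0.214 = 77°
tan(βl) = 4.35
Z_in = Z_0·(Z_L + jZ_0·tanβl)/(Z_0 + jZ_L·tanβl) = 140 − j54.6 Ω
Γ_s = (Z_in − Z_s)/(Z_in + Z_s) = (90 − j54.6)/(190 − j54.6), |Γ_s| = 0.532
VSWR = (1 + |Γ_s|)/(1 − |Γ_s|)

VSWR ≈ 3.28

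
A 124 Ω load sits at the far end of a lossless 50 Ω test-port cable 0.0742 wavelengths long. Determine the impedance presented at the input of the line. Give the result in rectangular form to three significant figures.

Z_in ≈ 60.8 − j50.7 Ω

βl = 2π × 0.0742 = 26.7°
tan(βl) = tan(26.7°) = 0.503
Z_in = Z_0·(Z_L + jZ_0·tanβl)/(Z_0 + jZ_L·tanβl)
     = 50·(124 + j25.2)/(50 + j62.4)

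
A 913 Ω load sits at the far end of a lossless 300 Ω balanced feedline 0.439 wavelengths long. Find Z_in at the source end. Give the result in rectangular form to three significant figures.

Z_in ≈ 424 + j399 Ω

βl = 2π × 0.439 = 158°
tan(βl) = tan(158°) = -0.403
Z_in = Z_0·(Z_L + jZ_0·tanβl)/(Z_0 + jZ_L·tanβl)
     = 300·(913 − j121)/(300 − j368)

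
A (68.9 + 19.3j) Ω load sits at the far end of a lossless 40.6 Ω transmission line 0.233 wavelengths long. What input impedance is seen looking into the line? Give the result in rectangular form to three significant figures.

Z_in ≈ 23.1 − j9.37 Ω

βl = 2π × 0.233 = 83.9°
tan(βl) = tan(83.9°) = 9.33
Z_in = Z_0·(Z_L + jZ_0·tanβl)/(Z_0 + jZ_L·tanβl)
     = 40.6·(68.9 + j398)/(-139 + j643)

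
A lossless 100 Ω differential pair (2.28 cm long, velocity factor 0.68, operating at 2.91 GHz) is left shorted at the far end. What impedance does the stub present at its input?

λ = v/f = 0.68·c / 2.91 GHz = 0.0701 m
βl = 2π·l/λ = 2π × 0.325 = 117°
tan(βl) = -1.96
For a shorted stub, Z_in = jZ_0·tan(βl)

Z_in ≈ −j196 Ω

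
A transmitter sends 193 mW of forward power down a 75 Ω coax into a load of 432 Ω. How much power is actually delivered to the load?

Γ = (432 − 75)/(432 + 75) = 0.704
|Γ|² = 0.496
P_refl = |Γ|²·P_inc = 95.7 mW, P_del = (1 − |Γ|²)·P_inc = 97.3 mW

P_delivered ≈ 97.3 mW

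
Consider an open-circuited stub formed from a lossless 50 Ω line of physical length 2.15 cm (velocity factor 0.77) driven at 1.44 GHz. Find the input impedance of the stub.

λ = v/f = 0.77·c / 1.44 GHz = 0.16 m
βl = 2π·l/λ = 2π × 0.134 = 48.2°
tan(βl) = 1.12
For an open-circuited stub, Z_in = −jZ_0·cot(βl) = −jZ_0/tan(βl)

Z_in ≈ −j44.6 Ω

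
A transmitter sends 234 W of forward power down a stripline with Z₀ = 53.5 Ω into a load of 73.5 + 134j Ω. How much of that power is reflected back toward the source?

|Γ| = |(20 + j134)/(127 + j134)| = 0.734
|Γ|² = 0.539
P_refl = |Γ|²·P_inc = 126 W, P_del = (1 − |Γ|²)·P_inc = 108 W

P_reflected ≈ 126 W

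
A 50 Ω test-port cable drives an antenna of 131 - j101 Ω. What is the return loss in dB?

Γ = (81 − j101)/(181 − j101), |Γ| = 0.625
RL = −20·log₁₀|Γ| = −20·log₁₀(0.625)

RL ≈ 4.09 dB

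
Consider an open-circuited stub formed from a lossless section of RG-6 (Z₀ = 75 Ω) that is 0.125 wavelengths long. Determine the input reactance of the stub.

βl = 2π × 0.125 = 45°
tan(βl) = 1
For an open-circuited stub, Z_in = −jZ_0·cot(βl) = −jZ_0/tan(βl)

X_in ≈ -75 Ω (capacitive)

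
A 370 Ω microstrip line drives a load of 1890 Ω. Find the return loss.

Γ = (1890 − 370)/(1890 + 370) = 0.673
RL = −20·log₁₀|Γ| = −20·log₁₀(0.673)

RL ≈ 3.45 dB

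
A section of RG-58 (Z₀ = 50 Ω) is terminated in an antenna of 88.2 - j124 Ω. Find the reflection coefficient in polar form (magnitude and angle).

Γ ≈ 0.699 ∠ -31°

Γ = (Z_L − Z_0)/(Z_L + Z_0) = (38.2 − j124)/(138.2 − j124)
|Γ| = 130/186 = 0.699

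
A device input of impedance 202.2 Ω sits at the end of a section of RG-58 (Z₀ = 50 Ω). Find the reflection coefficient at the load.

Γ = (Z_L − Z_0)/(Z_L + Z_0) = (202.2 − 50)/(202.2 + 50) = 152.2/252.2

Γ = 0.603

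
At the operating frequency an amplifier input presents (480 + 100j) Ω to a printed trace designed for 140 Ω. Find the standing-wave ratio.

VSWR ≈ 3.59

Γ = (Z_L − Z_0)/(Z_L + Z_0) = (340 + j100)/(620 + j100)
|Γ| = 354/628 = 0.564
VSWR = (1 + |Γ|)/(1 − |Γ|) = 1.56/0.436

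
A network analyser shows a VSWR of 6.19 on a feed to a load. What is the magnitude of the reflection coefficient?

|Γ| ≈ 0.722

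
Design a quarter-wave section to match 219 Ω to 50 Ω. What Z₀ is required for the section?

Z_qwt ≈ 105 Ω

Z_qwt = √(Z_0·R_L) = √(50 × 219) = √10950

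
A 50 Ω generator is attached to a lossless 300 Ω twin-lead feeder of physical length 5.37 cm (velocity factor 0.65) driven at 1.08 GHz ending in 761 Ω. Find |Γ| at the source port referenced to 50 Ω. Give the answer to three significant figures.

λ = v/f = 0.65·c / 1.08 GHz = 0.181 m
βl = 2π·l/λ = 2π × 0.297 = 107°
tan(βl) = -3.26
Z_in = Z_0·(Z_L + jZ_0·tanβl)/(Z_0 + jZ_L·tanβl) = 128 + j76.7 Ω
Γ_s = (Z_in − Z_s)/(Z_in + Z_s) = (77.5 + j76.7)/(178 + j76.7), |Γ_s| = 0.564

|Γ| ≈ 0.564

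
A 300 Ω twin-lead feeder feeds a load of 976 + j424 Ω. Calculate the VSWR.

VSWR ≈ 3.92

Γ = (Z_L − Z_0)/(Z_L + Z_0) = (676 + j424)/(1276 + j424)
|Γ| = 798/1340 = 0.593
VSWR = (1 + |Γ|)/(1 − |Γ|) = 1.59/0.407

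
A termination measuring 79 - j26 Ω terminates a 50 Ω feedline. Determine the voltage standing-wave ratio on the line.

VSWR ≈ 1.84

Γ = (Z_L − Z_0)/(Z_L + Z_0) = (29 − j26)/(129 − j26)
|Γ| = 38.9/132 = 0.296
VSWR = (1 + |Γ|)/(1 − |Γ|) = 1.3/0.704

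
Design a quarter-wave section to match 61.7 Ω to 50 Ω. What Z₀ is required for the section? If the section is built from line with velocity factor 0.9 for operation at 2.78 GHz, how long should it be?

Z_qwt ≈ 55.5 Ω; length ≈ 2.43 cm

Z_qwt = √(Z_0·R_L) = √(50 × 61.7) = √3085
λ = 0.9·c/f = 0.0971 m, so l = λ/4 = 0.0243 m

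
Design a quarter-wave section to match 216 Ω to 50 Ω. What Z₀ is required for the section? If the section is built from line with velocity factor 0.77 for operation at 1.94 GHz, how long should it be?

Z_qwt = √(Z_0·R_L) = √(50 × 216) = √10800
λ = 0.77·c/f = 0.119 m, so l = λ/4 = 0.0298 m

Z_qwt ≈ 104 Ω; length ≈ 2.98 cm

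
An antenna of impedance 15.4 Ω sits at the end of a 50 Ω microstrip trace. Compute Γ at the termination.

Γ = -0.529

Γ = (Z_L − Z_0)/(Z_L + Z_0) = (15.4 − 50)/(15.4 + 50) = -34.6/65.4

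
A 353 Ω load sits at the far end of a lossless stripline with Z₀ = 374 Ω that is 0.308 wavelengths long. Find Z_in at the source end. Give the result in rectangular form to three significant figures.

Z_in ≈ 390 − j15 Ω

βl = 2π × 0.308 = 111°
tan(βl) = tan(111°) = -2.62
Z_in = Z_0·(Z_L + jZ_0·tanβl)/(Z_0 + jZ_L·tanβl)
     = 374·(353 − j980)/(374 − j925)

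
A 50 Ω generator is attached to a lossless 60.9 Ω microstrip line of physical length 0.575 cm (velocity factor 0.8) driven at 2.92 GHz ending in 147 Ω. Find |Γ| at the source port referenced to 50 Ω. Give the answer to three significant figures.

λ = v/f = 0.8·c / 2.92 GHz = 0.0822 m
βl = 2π·l/λ = 2π × 0.07 = 25.2°
tan(βl) = 0.47
Z_in = Z_0·(Z_L + jZ_0·tanβl)/(Z_0 + jZ_L·tanβl) = 78.4 − j60.4 Ω
Γ_s = (Z_in − Z_s)/(Z_in + Z_s) = (28.4 − j60.4)/(128 − j60.4), |Γ_s| = 0.47

|Γ| ≈ 0.47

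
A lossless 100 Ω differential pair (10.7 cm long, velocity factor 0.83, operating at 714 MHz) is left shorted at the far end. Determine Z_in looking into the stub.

Z_in ≈ −j268 Ω

λ = v/f = 0.83·c / 714 MHz = 0.349 m
βl = 2π·l/λ = 2π × 0.307 = 110°
tan(βl) = -2.68
For a shorted stub, Z_in = jZ_0·tan(βl)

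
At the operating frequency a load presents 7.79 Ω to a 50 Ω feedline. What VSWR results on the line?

VSWR ≈ 6.42

Γ = (7.79 − 50)/(7.79 + 50) = -0.73
VSWR = (1 + 0.73)/(1 − 0.73)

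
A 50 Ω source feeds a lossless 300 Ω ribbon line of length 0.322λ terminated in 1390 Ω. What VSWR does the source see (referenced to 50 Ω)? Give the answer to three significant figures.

βl = 2π × 0.322 = 116°
tan(βl) = -2.06
Z_in = Z_0·(Z_L + jZ_0·tanβl)/(Z_0 + jZ_L·tanβl) = 79.2 + j137 Ω
Γ_s = (Z_in − Z_s)/(Z_in + Z_s) = (29.2 + j137)/(129 + j137), |Γ_s| = 0.745
VSWR = (1 + |Γ_s|)/(1 − |Γ_s|)

VSWR ≈ 6.84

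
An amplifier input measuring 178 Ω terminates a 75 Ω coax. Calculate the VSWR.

Γ = (178 − 75)/(178 + 75) = 0.407
VSWR = (1 + 0.407)/(1 − 0.407)

VSWR ≈ 2.37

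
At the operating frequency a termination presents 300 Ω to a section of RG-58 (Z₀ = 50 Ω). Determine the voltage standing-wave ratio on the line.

VSWR ≈ 6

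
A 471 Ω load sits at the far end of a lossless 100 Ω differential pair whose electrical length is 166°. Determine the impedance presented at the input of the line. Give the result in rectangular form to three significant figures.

tan(βl) = tan(166°) = -0.249
Z_in = Z_0·(Z_L + jZ_0·tanβl)/(Z_0 + jZ_L·tanβl)
     = 100·(471 − j24.9)/(100 − j117)

Z_in ≈ 210 + j222 Ω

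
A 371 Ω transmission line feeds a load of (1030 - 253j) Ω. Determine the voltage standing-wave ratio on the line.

VSWR ≈ 2.97

Γ = (Z_L − Z_0)/(Z_L + Z_0) = (659 − j253)/(1401 − j253)
|Γ| = 706/1420 = 0.496
VSWR = (1 + |Γ|)/(1 − |Γ|) = 1.5/0.504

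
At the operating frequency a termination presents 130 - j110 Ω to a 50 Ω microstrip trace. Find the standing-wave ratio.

Γ = (Z_L − Z_0)/(Z_L + Z_0) = (80 − j110)/(180 − j110)
|Γ| = 136/211 = 0.645
VSWR = (1 + |Γ|)/(1 − |Γ|) = 1.64/0.355

VSWR ≈ 4.63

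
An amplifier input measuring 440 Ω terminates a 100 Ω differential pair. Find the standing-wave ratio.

VSWR ≈ 4.4

Γ = (440 − 100)/(440 + 100) = 0.63
VSWR = (1 + 0.63)/(1 − 0.63)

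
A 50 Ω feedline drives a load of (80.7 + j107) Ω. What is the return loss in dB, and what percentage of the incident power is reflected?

RL ≈ 3.62 dB; 43.4% of incident power reflected

Γ = (30.7 + j107)/(130.7 + j107), |Γ| = 0.659
RL = −20·log₁₀(0.659) = 3.62 dB
P_refl/P_inc = |Γ|² = 0.434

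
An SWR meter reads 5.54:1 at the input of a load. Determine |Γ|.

|Γ| ≈ 0.694

|Γ| = (S − 1)/(S + 1) = (5.54 − 1)/(5.54 + 1) = 4.54/6.54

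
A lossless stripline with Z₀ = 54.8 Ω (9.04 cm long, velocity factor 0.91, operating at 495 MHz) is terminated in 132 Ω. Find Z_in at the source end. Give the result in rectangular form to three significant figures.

Z_in ≈ 29.1 − j25.6 Ω

λ = v/f = 0.91·c / 495 MHz = 0.552 m
βl = 2π·l/λ = 2π × 0.164 = 59°
tan(βl) = tan(59°) = 1.66
Z_in = Z_0·(Z_L + jZ_0·tanβl)/(Z_0 + jZ_L·tanβl)
     = 54.8·(132 + j91.2)/(54.8 + j220)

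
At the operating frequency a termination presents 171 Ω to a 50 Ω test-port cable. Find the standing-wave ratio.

Γ = (171 − 50)/(171 + 50) = 0.548
VSWR = (1 + 0.548)/(1 − 0.548)

VSWR ≈ 3.42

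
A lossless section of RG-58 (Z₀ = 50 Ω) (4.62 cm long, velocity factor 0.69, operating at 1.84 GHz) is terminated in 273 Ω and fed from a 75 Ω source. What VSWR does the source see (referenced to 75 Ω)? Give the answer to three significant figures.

VSWR ≈ 4.96

λ = v/f = 0.69·c / 1.84 GHz = 0.112 m
βl = 2π·l/λ = 2π × 0.411 = 148°
tan(βl) = -0.629
Z_in = Z_0·(Z_L + jZ_0·tanβl)/(Z_0 + jZ_L·tanβl) = 29.8 + j70.8 Ω
Γ_s = (Z_in − Z_s)/(Z_in + Z_s) = (-45.2 + j70.8)/(105 + j70.8), |Γ_s| = 0.664
VSWR = (1 + |Γ_s|)/(1 − |Γ_s|)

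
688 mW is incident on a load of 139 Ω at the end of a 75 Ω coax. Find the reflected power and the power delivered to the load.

Γ = (139 − 75)/(139 + 75) = 0.299
|Γ|² = 0.0894
P_refl = |Γ|²·P_inc = 61.5 mW, P_del = (1 − |Γ|²)·P_inc = 626 mW

P_reflected ≈ 61.5 mW; P_delivered ≈ 626 mW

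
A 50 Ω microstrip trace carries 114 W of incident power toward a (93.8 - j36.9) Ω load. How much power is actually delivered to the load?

P_delivered ≈ 97 W

|Γ| = |(43.8 − j36.9)/(143.8 − j36.9)| = 0.386
|Γ|² = 0.149
P_refl = |Γ|²·P_inc = 17 W, P_del = (1 − |Γ|²)·P_inc = 97 W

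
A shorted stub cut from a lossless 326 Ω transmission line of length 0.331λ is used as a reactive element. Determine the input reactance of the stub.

βl = 2π × 0.331 = 119°
tan(βl) = -1.79
For a shorted stub, Z_in = jZ_0·tan(βl)

X_in ≈ -584 Ω (capacitive)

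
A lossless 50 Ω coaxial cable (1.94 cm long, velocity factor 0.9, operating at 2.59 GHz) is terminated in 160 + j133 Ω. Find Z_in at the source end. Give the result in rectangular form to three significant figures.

λ = v/f = 0.9·c / 2.59 GHz = 0.104 m
βl = 2π·l/λ = 2π × 0.186 = 67°
tan(βl) = tan(67°) = 2.36
Z_in = Z_0·(Z_L + jZ_0·tanβl)/(Z_0 + jZ_L·tanβl)
     = 50·(160 + j251)/(-263 + j377)

Z_in ≈ 12.4 − j29.9 Ω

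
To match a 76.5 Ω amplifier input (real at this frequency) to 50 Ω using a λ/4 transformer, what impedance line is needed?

Z_qwt ≈ 61.8 Ω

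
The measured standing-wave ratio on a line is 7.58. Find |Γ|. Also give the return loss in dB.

|Γ| = (S − 1)/(S + 1) = (7.58 − 1)/(7.58 + 1) = 6.58/8.58
RL = −20·log₁₀|Γ| = −20·log₁₀(0.767)

|Γ| ≈ 0.767; return loss ≈ 2.31 dB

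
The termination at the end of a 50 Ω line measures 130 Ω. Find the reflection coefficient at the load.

Γ = (Z_L − Z_0)/(Z_L + Z_0) = (130 − 50)/(130 + 50) = 80/180

Γ = 0.444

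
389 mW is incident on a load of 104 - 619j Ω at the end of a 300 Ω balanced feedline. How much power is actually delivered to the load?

|Γ| = |(-196 − j619)/(404 − j619)| = 0.878
|Γ|² = 0.772
P_refl = |Γ|²·P_inc = 300 mW, P_del = (1 − |Γ|²)·P_inc = 88.9 mW

P_delivered ≈ 88.9 mW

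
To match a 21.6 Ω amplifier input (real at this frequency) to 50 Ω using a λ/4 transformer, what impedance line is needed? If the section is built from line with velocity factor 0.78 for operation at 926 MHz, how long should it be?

Z_qwt = √(Z_0·R_L) = √(50 × 21.6) = √1080
λ = 0.78·c/f = 0.253 m, so l = λ/4 = 0.0632 m

Z_qwt ≈ 32.9 Ω; length ≈ 6.32 cm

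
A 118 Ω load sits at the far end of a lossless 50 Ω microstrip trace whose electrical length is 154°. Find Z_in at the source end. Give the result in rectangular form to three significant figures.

Z_in ≈ 62.8 + j47.9 Ω

tan(βl) = tan(154°) = -0.488
Z_in = Z_0·(Z_L + jZ_0·tanβl)/(Z_0 + jZ_L·tanβl)
     = 50·(118 − j24.4)/(50 − j57.6)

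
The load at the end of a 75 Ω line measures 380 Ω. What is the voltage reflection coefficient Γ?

Γ = (Z_L − Z_0)/(Z_L + Z_0) = (380 − 75)/(380 + 75) = 305/455

Γ = 0.67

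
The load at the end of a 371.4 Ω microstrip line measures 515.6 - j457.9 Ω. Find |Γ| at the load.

Γ = (Z_L − Z_0)/(Z_L + Z_0) = (144.2 − j457.9)/(887 − j457.9)
|Γ| = 480/998

|Γ| ≈ 0.481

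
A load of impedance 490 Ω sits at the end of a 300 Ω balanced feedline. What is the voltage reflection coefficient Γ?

Γ = (Z_L − Z_0)/(Z_L + Z_0) = (490 − 300)/(490 + 300) = 190/790

Γ = 0.241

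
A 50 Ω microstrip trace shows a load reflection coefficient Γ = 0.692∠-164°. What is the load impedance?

Z_L ≈ 9.28 − j6.79 Ω

Z_L = Z_0·(1 + Γ)/(1 − Γ) = 50·(0.335 − j0.191)/(1.67 + j0.191)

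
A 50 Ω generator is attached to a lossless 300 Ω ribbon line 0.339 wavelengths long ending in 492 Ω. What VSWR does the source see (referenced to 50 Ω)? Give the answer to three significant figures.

VSWR ≈ 5.44

βl = 2π × 0.339 = 122°
tan(βl) = -1.6
Z_in = Z_0·(Z_L + jZ_0·tanβl)/(Z_0 + jZ_L·tanβl) = 222 + j103 Ω
Γ_s = (Z_in − Z_s)/(Z_in + Z_s) = (172 + j103)/(272 + j103), |Γ_s| = 0.689
VSWR = (1 + |Γ_s|)/(1 − |Γ_s|)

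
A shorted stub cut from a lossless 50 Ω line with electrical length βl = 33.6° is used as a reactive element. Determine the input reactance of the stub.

tan(βl) = 0.664
For a shorted stub, Z_in = jZ_0·tan(βl)

X_in ≈ 33.2 Ω (inductive)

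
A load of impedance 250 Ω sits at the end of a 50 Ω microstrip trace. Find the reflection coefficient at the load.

Γ = (Z_L − Z_0)/(Z_L + Z_0) = (250 − 50)/(250 + 50) = 200/300

Γ = 0.667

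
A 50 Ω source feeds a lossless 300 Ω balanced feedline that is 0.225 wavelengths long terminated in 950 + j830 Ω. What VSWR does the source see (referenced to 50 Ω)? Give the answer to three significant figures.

βl = 2π × 0.225 = 81°
tan(βl) = 6.31
Z_in = Z_0·(Z_L + jZ_0·tanβl)/(Z_0 + jZ_L·tanβl) = 57.9 − j95.2 Ω
Γ_s = (Z_in − Z_s)/(Z_in + Z_s) = (7.86 − j95.2)/(108 − j95.2), |Γ_s| = 0.664
VSWR = (1 + |Γ_s|)/(1 − |Γ_s|)

VSWR ≈ 4.95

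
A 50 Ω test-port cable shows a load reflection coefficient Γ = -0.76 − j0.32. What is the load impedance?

Z_L = Z_0·(1 + Γ)/(1 − Γ) = 50·(0.24 − j0.32)/(1.76 + j0.32)

Z_L ≈ 5 − j10 Ω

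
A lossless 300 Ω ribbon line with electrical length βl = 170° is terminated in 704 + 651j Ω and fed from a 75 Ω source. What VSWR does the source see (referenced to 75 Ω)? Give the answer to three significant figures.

VSWR ≈ 15.8

tan(βl) = -0.176
Z_in = Z_0·(Z_L + jZ_0·tanβl)/(Z_0 + jZ_L·tanβl) = 349 + j537 Ω
Γ_s = (Z_in − Z_s)/(Z_in + Z_s) = (274 + j537)/(424 + j537), |Γ_s| = 0.881
VSWR = (1 + |Γ_s|)/(1 − |Γ_s|)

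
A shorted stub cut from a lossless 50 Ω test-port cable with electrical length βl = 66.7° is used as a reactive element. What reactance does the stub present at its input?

X_in ≈ 116 Ω (inductive)

tan(βl) = 2.32
For a shorted stub, Z_in = jZ_0·tan(βl)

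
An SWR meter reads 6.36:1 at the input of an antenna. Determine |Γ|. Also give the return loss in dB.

|Γ| = (S − 1)/(S + 1) = (6.36 − 1)/(6.36 + 1) = 5.36/7.36
RL = −20·log₁₀|Γ| = −20·log₁₀(0.728)

|Γ| ≈ 0.728; return loss ≈ 2.75 dB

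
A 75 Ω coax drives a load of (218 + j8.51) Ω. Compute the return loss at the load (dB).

Γ = (143 + j8.51)/(293 + j8.51), |Γ| = 0.489
RL = −20·log₁₀|Γ| = −20·log₁₀(0.489)

RL ≈ 6.22 dB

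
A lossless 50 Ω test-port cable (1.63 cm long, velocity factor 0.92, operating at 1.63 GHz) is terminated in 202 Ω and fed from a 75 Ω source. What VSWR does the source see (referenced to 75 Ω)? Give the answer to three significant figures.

VSWR ≈ 3.83

λ = v/f = 0.92·c / 1.63 GHz = 0.169 m
βl = 2π·l/λ = 2π × 0.0963 = 34.7°
tan(βl) = 0.691
Z_in = Z_0·(Z_L + jZ_0·tanβl)/(Z_0 + jZ_L·tanβl) = 33.9 − j60.2 Ω
Γ_s = (Z_in − Z_s)/(Z_in + Z_s) = (-41.1 − j60.2)/(109 − j60.2), |Γ_s| = 0.586
VSWR = (1 + |Γ_s|)/(1 − |Γ_s|)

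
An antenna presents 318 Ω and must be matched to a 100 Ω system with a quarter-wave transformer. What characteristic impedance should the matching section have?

Z_qwt ≈ 178 Ω

Z_qwt = √(Z_0·R_L) = √(100 × 318) = √31800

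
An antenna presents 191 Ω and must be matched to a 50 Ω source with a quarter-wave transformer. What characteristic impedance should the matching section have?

Z_qwt = √(Z_0·R_L) = √(50 × 191) = √9550

Z_qwt ≈ 97.7 Ω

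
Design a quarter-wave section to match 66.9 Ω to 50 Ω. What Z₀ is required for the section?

Z_qwt = √(Z_0·R_L) = √(50 × 66.9) = √3345

Z_qwt ≈ 57.8 Ω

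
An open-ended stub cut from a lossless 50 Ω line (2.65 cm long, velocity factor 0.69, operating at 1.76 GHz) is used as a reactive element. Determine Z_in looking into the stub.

λ = v/f = 0.69·c / 1.76 GHz = 0.118 m
βl = 2π·l/λ = 2π × 0.225 = 81.1°
tan(βl) = 6.4
For an open-ended stub, Z_in = −jZ_0·cot(βl) = −jZ_0/tan(βl)

Z_in ≈ −j7.82 Ω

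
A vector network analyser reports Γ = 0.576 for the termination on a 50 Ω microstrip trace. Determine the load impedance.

Z_L ≈ 186 Ω

Z_L = Z_0·(1 + Γ)/(1 − Γ) = 50·(1.58)/(0.424)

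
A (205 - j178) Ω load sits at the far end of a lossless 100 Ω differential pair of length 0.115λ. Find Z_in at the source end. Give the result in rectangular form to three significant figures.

Z_in ≈ 36.9 − j60.9 Ω

βl = 2π × 0.115 = 41.4°
tan(βl) = tan(41.4°) = 0.882
Z_in = Z_0·(Z_L + jZ_0·tanβl)/(Z_0 + jZ_L·tanβl)
     = 100·(205 − j89.8)/(257 + j181)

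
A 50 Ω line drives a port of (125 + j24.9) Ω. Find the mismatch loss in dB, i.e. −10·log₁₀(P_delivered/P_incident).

mismatch loss ≈ 0.968 dB

Γ = (75 + j24.9)/(175 + j24.9), |Γ| = 0.447
|Γ|² = 0.2, so P_del/P_inc = 1 − |Γ|² = 0.8
ML = −10·log₁₀(1 − |Γ|²)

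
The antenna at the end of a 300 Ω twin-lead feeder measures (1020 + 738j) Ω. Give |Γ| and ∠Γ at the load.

Γ = (Z_L − Z_0)/(Z_L + Z_0) = (720 + j738)/(1320 + j738)
|Γ| = 1030/1510 = 0.682

Γ ≈ 0.682 ∠ 16.5°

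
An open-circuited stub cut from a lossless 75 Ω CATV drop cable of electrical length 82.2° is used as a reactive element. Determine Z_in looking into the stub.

Z_in ≈ −j10.3 Ω

tan(βl) = 7.3
For an open-circuited stub, Z_in = −jZ_0·cot(βl) = −jZ_0/tan(βl)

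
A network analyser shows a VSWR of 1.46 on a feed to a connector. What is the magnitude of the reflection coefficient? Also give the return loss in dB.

|Γ| = (S − 1)/(S + 1) = (1.46 − 1)/(1.46 + 1) = 0.46/2.46
RL = −20·log₁₀|Γ| = −20·log₁₀(0.187)

|Γ| ≈ 0.187; return loss ≈ 14.6 dB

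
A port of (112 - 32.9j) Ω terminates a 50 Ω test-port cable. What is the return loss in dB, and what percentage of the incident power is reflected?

RL ≈ 7.44 dB; 18% of incident power reflected

Γ = (62 − j32.9)/(162 − j32.9), |Γ| = 0.425
RL = −20·log₁₀(0.425) = 7.44 dB
P_refl/P_inc = |Γ|² = 0.18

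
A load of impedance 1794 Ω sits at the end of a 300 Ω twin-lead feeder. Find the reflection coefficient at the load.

Γ = (Z_L − Z_0)/(Z_L + Z_0) = (1794 − 300)/(1794 + 300) = 1494/2094

Γ = 0.713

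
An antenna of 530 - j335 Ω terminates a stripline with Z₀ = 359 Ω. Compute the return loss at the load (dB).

Γ = (171 − j335)/(889 − j335), |Γ| = 0.396
RL = −20·log₁₀|Γ| = −20·log₁₀(0.396)

RL ≈ 8.05 dB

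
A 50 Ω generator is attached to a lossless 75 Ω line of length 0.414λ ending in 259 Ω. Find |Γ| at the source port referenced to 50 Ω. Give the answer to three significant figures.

βl = 2π × 0.414 = 149°
tan(βl) = -0.6
Z_in = Z_0·(Z_L + jZ_0·tanβl)/(Z_0 + jZ_L·tanβl) = 66.6 + j92.9 Ω
Γ_s = (Z_in − Z_s)/(Z_in + Z_s) = (16.6 + j92.9)/(117 + j92.9), |Γ_s| = 0.633

|Γ| ≈ 0.633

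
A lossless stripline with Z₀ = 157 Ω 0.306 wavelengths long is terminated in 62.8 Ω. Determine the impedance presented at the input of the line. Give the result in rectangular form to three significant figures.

Z_in ≈ 242 − j164 Ω

βl = 2π × 0.306 = 110°
tan(βl) = tan(110°) = -2.72
Z_in = Z_0·(Z_L + jZ_0·tanβl)/(Z_0 + jZ_L·tanβl)
     = 157·(62.8 − j428)/(157 − j171)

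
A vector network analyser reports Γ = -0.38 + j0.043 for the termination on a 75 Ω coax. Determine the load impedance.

Z_L ≈ 33.6 + j3.38 Ω

Z_L = Z_0·(1 + Γ)/(1 − Γ) = 75·(0.62 + j0.043)/(1.38 − j0.043)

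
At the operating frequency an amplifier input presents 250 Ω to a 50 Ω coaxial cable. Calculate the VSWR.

VSWR ≈ 5

For a purely resistive load, VSWR = R_L/Z_0 or Z_0/R_L (whichever > 1) = 250/50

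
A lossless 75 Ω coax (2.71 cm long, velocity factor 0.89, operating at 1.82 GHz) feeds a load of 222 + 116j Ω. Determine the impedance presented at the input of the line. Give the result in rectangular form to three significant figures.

λ = v/f = 0.89·c / 1.82 GHz = 0.147 m
βl = 2π·l/λ = 2π × 0.185 = 66.5°
tan(βl) = tan(66.5°) = 2.3
Z_in = Z_0·(Z_L + jZ_0·tanβl)/(Z_0 + jZ_L·tanβl)
     = 75·(222 + j289)/(-192 + j511)

Z_in ≈ 26.4 − j42.5 Ω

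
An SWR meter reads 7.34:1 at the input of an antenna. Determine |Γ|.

|Γ| = (S − 1)/(S + 1) = (7.34 − 1)/(7.34 + 1) = 6.34/8.34

|Γ| ≈ 0.76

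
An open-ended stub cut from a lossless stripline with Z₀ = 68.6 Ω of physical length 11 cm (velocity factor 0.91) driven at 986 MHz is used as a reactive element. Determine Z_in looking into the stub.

λ = v/f = 0.91·c / 986 MHz = 0.277 m
βl = 2π·l/λ = 2π × 0.397 = 143°
tan(βl) = -0.753
For an open-ended stub, Z_in = −jZ_0·cot(βl) = −jZ_0/tan(βl)

Z_in ≈ +j91.1 Ω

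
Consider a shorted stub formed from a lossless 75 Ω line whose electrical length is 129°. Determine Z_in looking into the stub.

tan(βl) = -1.23
For a shorted stub, Z_in = jZ_0·tan(βl)

Z_in ≈ −j92.6 Ω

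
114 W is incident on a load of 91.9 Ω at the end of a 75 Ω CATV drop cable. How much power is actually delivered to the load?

P_delivered ≈ 113 W

Γ = (91.9 − 75)/(91.9 + 75) = 0.101
|Γ|² = 0.0103
P_refl = |Γ|²·P_inc = 1.17 W, P_del = (1 − |Γ|²)·P_inc = 113 W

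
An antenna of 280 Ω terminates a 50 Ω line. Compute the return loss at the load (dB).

RL ≈ 3.14 dB

Γ = (280 − 50)/(280 + 50) = 0.697
RL = −20·log₁₀|Γ| = −20·log₁₀(0.697)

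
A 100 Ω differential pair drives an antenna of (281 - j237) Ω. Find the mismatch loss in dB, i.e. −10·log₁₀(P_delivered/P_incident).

mismatch loss ≈ 2.53 dB

Γ = (181 − j237)/(381 − j237), |Γ| = 0.665
|Γ|² = 0.442, so P_del/P_inc = 1 − |Γ|² = 0.558
ML = −10·log₁₀(1 − |Γ|²)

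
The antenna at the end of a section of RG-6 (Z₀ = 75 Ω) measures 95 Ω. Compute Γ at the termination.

Γ = 0.118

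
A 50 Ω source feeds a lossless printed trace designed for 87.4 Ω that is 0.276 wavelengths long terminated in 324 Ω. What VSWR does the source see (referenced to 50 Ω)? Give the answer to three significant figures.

VSWR ≈ 2.26

βl = 2π × 0.276 = 99.4°
tan(βl) = -6.07
Z_in = Z_0·(Z_L + jZ_0·tanβl)/(Z_0 + jZ_L·tanβl) = 24.2 + j13.3 Ω
Γ_s = (Z_in − Z_s)/(Z_in + Z_s) = (-25.8 + j13.3)/(74.2 + j13.3), |Γ_s| = 0.386
VSWR = (1 + |Γ_s|)/(1 − |Γ_s|)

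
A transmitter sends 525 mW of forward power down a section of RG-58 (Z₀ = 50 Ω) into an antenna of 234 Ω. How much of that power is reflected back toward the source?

Γ = (234 − 50)/(234 + 50) = 0.648
|Γ|² = 0.42
P_refl = |Γ|²·P_inc = 220 mW, P_del = (1 − |Γ|²)·P_inc = 305 mW

P_reflected ≈ 220 mW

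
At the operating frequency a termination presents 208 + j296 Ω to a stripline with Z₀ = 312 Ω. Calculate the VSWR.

Γ = (Z_L − Z_0)/(Z_L + Z_0) = (-104 + j296)/(520 + j296)
|Γ| = 314/598 = 0.524
VSWR = (1 + |Γ|)/(1 − |Γ|) = 1.52/0.476

VSWR ≈ 3.2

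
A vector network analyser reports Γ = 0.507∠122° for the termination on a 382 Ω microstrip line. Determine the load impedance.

Z_L ≈ 158 + j183 Ω

Z_L = Z_0·(1 + Γ)/(1 − Γ) = 382·(0.731 + j0.43)/(1.27 − j0.43)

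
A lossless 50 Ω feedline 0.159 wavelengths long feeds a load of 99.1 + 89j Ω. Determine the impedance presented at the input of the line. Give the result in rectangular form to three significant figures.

βl = 2π × 0.159 = 57.2°
tan(βl) = tan(57.2°) = 1.55
Z_in = Z_0·(Z_L + jZ_0·tanβl)/(Z_0 + jZ_L·tanβl)
     = 50·(99.1 + j167)/(-88.3 + j154)

Z_in ≈ 26.8 − j47.6 Ω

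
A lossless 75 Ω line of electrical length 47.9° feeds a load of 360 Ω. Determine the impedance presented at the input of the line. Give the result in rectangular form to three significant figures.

tan(βl) = tan(47.9°) = 1.11
Z_in = Z_0·(Z_L + jZ_0·tanβl)/(Z_0 + jZ_L·tanβl)
     = 75·(360 + j83)/(75 + j398)

Z_in ≈ 27.4 − j62.6 Ω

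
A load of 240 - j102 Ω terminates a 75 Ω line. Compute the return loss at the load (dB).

Γ = (165 − j102)/(315 − j102), |Γ| = 0.586
RL = −20·log₁₀|Γ| = −20·log₁₀(0.586)

RL ≈ 4.64 dB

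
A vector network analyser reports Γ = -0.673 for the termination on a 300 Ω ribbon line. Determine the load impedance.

Z_L = Z_0·(1 + Γ)/(1 − Γ) = 300·(0.327)/(1.67)

Z_L ≈ 58.6 Ω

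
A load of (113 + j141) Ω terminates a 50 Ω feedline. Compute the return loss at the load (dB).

Γ = (63 + j141)/(163 + j141), |Γ| = 0.717
RL = −20·log₁₀|Γ| = −20·log₁₀(0.717)

RL ≈ 2.89 dB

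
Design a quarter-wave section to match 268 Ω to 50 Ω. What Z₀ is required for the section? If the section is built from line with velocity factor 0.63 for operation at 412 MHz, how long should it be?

Z_qwt = √(Z_0·R_L) = √(50 × 268) = √13400
λ = 0.63·c/f = 0.459 m, so l = λ/4 = 0.115 m

Z_qwt ≈ 116 Ω; length ≈ 11.5 cm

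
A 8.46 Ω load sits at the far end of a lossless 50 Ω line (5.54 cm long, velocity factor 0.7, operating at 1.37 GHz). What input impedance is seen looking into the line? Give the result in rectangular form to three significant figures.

Z_in ≈ 19.6 − j55.4 Ω

λ = v/f = 0.7·c / 1.37 GHz = 0.153 m
βl = 2π·l/λ = 2π × 0.361 = 130°
tan(βl) = tan(130°) = -1.19
Z_in = Z_0·(Z_L + jZ_0·tanβl)/(Z_0 + jZ_L·tanβl)
     = 50·(8.46 − j59.4)/(50 − j10)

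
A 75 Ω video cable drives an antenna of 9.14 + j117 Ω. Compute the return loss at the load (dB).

Γ = (-65.86 + j117)/(84.14 + j117), |Γ| = 0.932
RL = −20·log₁₀|Γ| = −20·log₁₀(0.932)

RL ≈ 0.615 dB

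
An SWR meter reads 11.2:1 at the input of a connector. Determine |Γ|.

|Γ| = (S − 1)/(S + 1) = (11.2 − 1)/(11.2 + 1) = 10.2/12.2

|Γ| ≈ 0.836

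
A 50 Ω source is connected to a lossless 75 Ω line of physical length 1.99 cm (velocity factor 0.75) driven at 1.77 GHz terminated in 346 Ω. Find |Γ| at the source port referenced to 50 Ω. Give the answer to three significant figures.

|Γ| ≈ 0.622

λ = v/f = 0.75·c / 1.77 GHz = 0.127 m
βl = 2π·l/λ = 2π × 0.157 = 56.4°
tan(βl) = 1.5
Z_in = Z_0·(Z_L + jZ_0·tanβl)/(Z_0 + jZ_L·tanβl) = 23 − j46.6 Ω
Γ_s = (Z_in − Z_s)/(Z_in + Z_s) = (-27 − j46.6)/(73 − j46.6), |Γ_s| = 0.622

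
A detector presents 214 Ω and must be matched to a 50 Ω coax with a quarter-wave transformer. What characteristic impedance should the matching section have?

Z_qwt = √(Z_0·R_L) = √(50 × 214) = √10700

Z_qwt ≈ 103 Ω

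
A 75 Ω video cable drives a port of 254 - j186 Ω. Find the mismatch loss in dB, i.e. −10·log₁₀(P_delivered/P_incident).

Γ = (179 − j186)/(329 − j186), |Γ| = 0.683
|Γ|² = 0.467, so P_del/P_inc = 1 − |Γ|² = 0.533
ML = −10·log₁₀(1 − |Γ|²)

mismatch loss ≈ 2.73 dB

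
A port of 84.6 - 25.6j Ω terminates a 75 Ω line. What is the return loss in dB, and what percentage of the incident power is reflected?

Γ = (9.6 − j25.6)/(159.6 − j25.6), |Γ| = 0.169
RL = −20·log₁₀(0.169) = 15.4 dB
P_refl/P_inc = |Γ|² = 0.0286

RL ≈ 15.4 dB; 2.86% of incident power reflected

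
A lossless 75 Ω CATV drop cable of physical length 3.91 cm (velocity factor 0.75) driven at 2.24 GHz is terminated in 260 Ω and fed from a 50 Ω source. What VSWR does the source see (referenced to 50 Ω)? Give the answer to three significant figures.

VSWR ≈ 4.06

λ = v/f = 0.75·c / 2.24 GHz = 0.1 m
βl = 2π·l/λ = 2π × 0.389 = 140°
tan(βl) = -0.835
Z_in = Z_0·(Z_L + jZ_0·tanβl)/(Z_0 + jZ_L·tanβl) = 47 + j73.6 Ω
Γ_s = (Z_in − Z_s)/(Z_in + Z_s) = (-2.96 + j73.6)/(97 + j73.6), |Γ_s| = 0.605
VSWR = (1 + |Γ_s|)/(1 − |Γ_s|)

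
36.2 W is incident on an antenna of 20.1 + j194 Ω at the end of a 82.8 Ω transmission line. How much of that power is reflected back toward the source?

|Γ| = |(-62.7 + j194)/(102.9 + j194)| = 0.928
|Γ|² = 0.862
P_refl = |Γ|²·P_inc = 31.2 W, P_del = (1 − |Γ|²)·P_inc = 5 W

P_reflected ≈ 31.2 W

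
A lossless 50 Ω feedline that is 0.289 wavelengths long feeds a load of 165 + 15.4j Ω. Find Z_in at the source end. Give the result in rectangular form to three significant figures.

Z_in ≈ 15.7 + j9.86 Ω

βl = 2π × 0.289 = 104°
tan(βl) = tan(104°) = -4
Z_in = Z_0·(Z_L + jZ_0·tanβl)/(Z_0 + jZ_L·tanβl)
     = 50·(165 − j185)/(112 − j660)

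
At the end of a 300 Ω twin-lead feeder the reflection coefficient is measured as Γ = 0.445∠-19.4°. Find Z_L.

Z_L = Z_0·(1 + Γ)/(1 − Γ) = 300·(1.42 − j0.148)/(0.58 + j0.148)

Z_L ≈ 671 − j247 Ω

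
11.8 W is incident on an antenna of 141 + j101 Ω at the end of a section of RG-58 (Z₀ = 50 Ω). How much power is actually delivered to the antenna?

|Γ| = |(91 + j101)/(191 + j101)| = 0.629
|Γ|² = 0.396
P_refl = |Γ|²·P_inc = 4.67 W, P_del = (1 − |Γ|²)·P_inc = 7.13 W

P_delivered ≈ 7.13 W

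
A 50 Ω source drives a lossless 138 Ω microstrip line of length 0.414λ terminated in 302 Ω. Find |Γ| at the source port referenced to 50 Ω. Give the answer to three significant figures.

|Γ| ≈ 0.661

βl = 2π × 0.414 = 149°
tan(βl) = -0.6
Z_in = Z_0·(Z_L + jZ_0·tanβl)/(Z_0 + jZ_L·tanβl) = 151 + j115 Ω
Γ_s = (Z_in − Z_s)/(Z_in + Z_s) = (101 + j115)/(201 + j115), |Γ_s| = 0.661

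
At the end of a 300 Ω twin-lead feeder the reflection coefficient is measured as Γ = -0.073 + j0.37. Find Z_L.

Z_L ≈ 200 + j172 Ω

Z_L = Z_0·(1 + Γ)/(1 − Γ) = 300·(0.927 + j0.37)/(1.07 − j0.37)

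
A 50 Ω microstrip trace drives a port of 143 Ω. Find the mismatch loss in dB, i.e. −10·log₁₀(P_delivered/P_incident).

Γ = (143 − 50)/(143 + 50) = 0.482
|Γ|² = 0.232, so P_del/P_inc = 1 − |Γ|² = 0.768
ML = −10·log₁₀(1 − |Γ|²)

mismatch loss ≈ 1.15 dB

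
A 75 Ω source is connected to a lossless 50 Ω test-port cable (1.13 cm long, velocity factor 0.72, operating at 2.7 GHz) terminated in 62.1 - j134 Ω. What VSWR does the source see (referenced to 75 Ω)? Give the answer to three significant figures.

VSWR ≈ 10.7

λ = v/f = 0.72·c / 2.7 GHz = 0.08 m
βl = 2π·l/λ = 2π × 0.141 = 50.8°
tan(βl) = 1.23
Z_in = Z_0·(Z_L + jZ_0·tanβl)/(Z_0 + jZ_L·tanβl) = 7.51 − j19.6 Ω
Γ_s = (Z_in − Z_s)/(Z_in + Z_s) = (-67.5 − j19.6)/(82.5 − j19.6), |Γ_s| = 0.829
VSWR = (1 + |Γ_s|)/(1 − |Γ_s|)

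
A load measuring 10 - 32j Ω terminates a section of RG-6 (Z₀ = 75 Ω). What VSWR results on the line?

VSWR ≈ 8.89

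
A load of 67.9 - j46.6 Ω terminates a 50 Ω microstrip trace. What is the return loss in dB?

Γ = (17.9 − j46.6)/(117.9 − j46.6), |Γ| = 0.394
RL = −20·log₁₀|Γ| = −20·log₁₀(0.394)

RL ≈ 8.1 dB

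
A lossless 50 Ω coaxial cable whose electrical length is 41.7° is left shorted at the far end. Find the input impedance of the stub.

tan(βl) = 0.891
For a shorted stub, Z_in = jZ_0·tan(βl)

Z_in ≈ +j44.5 Ω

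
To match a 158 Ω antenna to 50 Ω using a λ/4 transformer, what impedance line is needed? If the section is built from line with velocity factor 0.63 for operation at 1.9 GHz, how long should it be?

Z_qwt ≈ 88.9 Ω; length ≈ 2.49 cm

Z_qwt = √(Z_0·R_L) = √(50 × 158) = √7900
λ = 0.63·c/f = 0.0995 m, so l = λ/4 = 0.0249 m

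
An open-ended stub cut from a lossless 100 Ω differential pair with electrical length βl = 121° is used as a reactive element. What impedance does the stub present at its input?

Z_in ≈ +j60.1 Ω

tan(βl) = -1.66
For an open-ended stub, Z_in = −jZ_0·cot(βl) = −jZ_0/tan(βl)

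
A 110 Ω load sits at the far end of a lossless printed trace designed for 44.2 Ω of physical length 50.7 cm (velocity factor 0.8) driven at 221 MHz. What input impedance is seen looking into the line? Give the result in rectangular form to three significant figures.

λ = v/f = 0.8·c / 221 MHz = 1.09 m
βl = 2π·l/λ = 2π × 0.467 = 168°
tan(βl) = tan(168°) = -0.211
Z_in = Z_0·(Z_L + jZ_0·tanβl)/(Z_0 + jZ_L·tanβl)
     = 44.2·(110 − j9.34)/(44.2 − j23.2)

Z_in ≈ 90 + j38 Ω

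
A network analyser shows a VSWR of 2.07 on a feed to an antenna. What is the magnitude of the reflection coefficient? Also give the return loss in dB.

|Γ| ≈ 0.349; return loss ≈ 9.16 dB

|Γ| = (S − 1)/(S + 1) = (2.07 − 1)/(2.07 + 1) = 1.07/3.07
RL = −20·log₁₀|Γ| = −20·log₁₀(0.349)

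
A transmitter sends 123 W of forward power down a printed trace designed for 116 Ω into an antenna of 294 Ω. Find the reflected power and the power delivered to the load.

Γ = (294 − 116)/(294 + 116) = 0.434
|Γ|² = 0.188
P_refl = |Γ|²·P_inc = 23.2 W, P_del = (1 − |Γ|²)·P_inc = 99.8 W

P_reflected ≈ 23.2 W; P_delivered ≈ 99.8 W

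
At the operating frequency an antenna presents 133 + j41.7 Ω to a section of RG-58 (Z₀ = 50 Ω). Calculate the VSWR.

VSWR ≈ 2.96

Γ = (Z_L − Z_0)/(Z_L + Z_0) = (83 + j41.7)/(183 + j41.7)
|Γ| = 92.9/188 = 0.495
VSWR = (1 + |Γ|)/(1 − |Γ|) = 1.49/0.505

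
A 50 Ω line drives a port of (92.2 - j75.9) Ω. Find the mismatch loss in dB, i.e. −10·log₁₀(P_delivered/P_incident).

Γ = (42.2 − j75.9)/(142.2 − j75.9), |Γ| = 0.539
|Γ|² = 0.29, so P_del/P_inc = 1 − |Γ|² = 0.71
ML = −10·log₁₀(1 − |Γ|²)

mismatch loss ≈ 1.49 dB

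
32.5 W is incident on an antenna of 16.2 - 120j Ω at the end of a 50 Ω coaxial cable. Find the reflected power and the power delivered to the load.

P_reflected ≈ 26.9 W; P_delivered ≈ 5.61 W

|Γ| = |(-33.8 − j120)/(66.2 − j120)| = 0.91
|Γ|² = 0.827
P_refl = |Γ|²·P_inc = 26.9 W, P_del = (1 − |Γ|²)·P_inc = 5.61 W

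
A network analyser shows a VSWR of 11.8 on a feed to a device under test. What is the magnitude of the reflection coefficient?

|Γ| ≈ 0.844

|Γ| = (S − 1)/(S + 1) = (11.8 − 1)/(11.8 + 1) = 10.8/12.8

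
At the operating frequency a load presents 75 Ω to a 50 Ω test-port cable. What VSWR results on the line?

Γ = (75 − 50)/(75 + 50) = 0.2
VSWR = (1 + 0.2)/(1 − 0.2)

VSWR ≈ 1.5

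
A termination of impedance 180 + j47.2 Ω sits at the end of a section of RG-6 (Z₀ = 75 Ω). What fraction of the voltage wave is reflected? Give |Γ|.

|Γ| ≈ 0.444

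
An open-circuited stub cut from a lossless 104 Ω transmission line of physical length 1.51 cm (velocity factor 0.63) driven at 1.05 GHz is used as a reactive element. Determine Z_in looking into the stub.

λ = v/f = 0.63·c / 1.05 GHz = 0.18 m
βl = 2π·l/λ = 2π × 0.0839 = 30.2°
tan(βl) = 0.582
For an open-circuited stub, Z_in = −jZ_0·cot(βl) = −jZ_0/tan(βl)

Z_in ≈ −j179 Ω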